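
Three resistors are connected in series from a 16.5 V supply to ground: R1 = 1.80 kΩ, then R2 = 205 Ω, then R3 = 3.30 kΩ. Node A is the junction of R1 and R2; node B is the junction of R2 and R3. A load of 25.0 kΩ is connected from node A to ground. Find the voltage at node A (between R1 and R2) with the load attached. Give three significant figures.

V ≈ 10.4 V

Below node A the series string R2+R3 = 3505 Ω sits in parallel with the 25000 Ω load: 3074 Ω.
V_A = 16.5 × 3074/(1800 + 3074) = 10.4 V.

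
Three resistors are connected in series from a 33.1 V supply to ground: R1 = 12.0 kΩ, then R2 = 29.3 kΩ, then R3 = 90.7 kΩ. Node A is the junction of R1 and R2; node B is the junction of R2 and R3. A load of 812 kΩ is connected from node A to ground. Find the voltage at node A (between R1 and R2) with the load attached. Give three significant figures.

Below node A the series string R2+R3 = 120.0 kΩ sits in parallel with the 812 kΩ load: 104.5 kΩ.
V_A = 33.1 × 104.5/(12.0 + 104.5) = 29.7 V.

V ≈ 29.7 V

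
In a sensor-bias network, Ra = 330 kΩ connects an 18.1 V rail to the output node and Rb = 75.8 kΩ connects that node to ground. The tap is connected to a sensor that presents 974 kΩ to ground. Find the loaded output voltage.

The load sits in parallel with Rb: Rb‖R_L = (75.8 × 974) / (75.8 + 974) = 70.33 kΩ.
V_out = 18.1 × 70.33 / (330 + 70.33) = 18.1 × 70.33/400.3 = 3.18 V.
(Unloaded it would have been 3.38 V.)

V_out ≈ 3.18 V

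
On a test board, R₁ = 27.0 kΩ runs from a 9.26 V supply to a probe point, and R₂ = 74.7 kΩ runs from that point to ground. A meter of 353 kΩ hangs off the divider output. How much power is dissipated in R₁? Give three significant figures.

P ≈ 0.295 mW

Total resistance from the source is R₁ + (R₂‖R_L) = 88.65 kΩ, so I = 9.26/88.65 kΩ = 0.1045 mA.
P = I²·R₁ = (0.1045 mA)² × 27.0 kΩ = 0.295 mW.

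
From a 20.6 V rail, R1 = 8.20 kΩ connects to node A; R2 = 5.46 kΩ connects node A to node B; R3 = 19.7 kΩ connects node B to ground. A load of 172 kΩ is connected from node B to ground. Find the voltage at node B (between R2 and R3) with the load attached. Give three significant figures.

At node B, R3 is in parallel with the load: R3‖R_L = 17.68 kΩ.
Below node A the resistance is R2 + (R3‖R_L) = 23.14 kΩ, so V_A = 20.6 × 23.14/31.34 = 15.21 V.
Then V_B = V_A × (R3‖R_L)/(R2 + R3‖R_L) = 15.21 × 17.68/23.14 = 11.6 V.

V ≈ 11.6 V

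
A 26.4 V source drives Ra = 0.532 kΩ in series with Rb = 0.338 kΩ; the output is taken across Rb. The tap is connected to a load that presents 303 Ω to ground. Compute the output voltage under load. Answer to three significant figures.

V_out ≈ 6.10 V

The load sits in parallel with Rb: Rb‖R_L = (338 × 303) / (338 + 303) = 159.8 Ω.
V_out = 26.4 × 159.8 / (532 + 159.8) = 26.4 × 159.8/691.8 = 6.10 V.
(Unloaded it would have been 10.3 V.)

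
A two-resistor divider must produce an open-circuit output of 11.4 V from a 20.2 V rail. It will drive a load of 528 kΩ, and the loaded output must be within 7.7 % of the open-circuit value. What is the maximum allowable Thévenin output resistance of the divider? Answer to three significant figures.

R_th ≤ 44.0 kΩ

Loading drop = R_th/(R_th + R_L) ≤ 0.0770, so R_th ≤ R_L · ε/(1−ε) = 528 kΩ × 0.0770/0.9230 = 44.0 kΩ.
(Any R1, R2 with R2/(R1+R2) = 0.564 and R1‖R2 ≤ 44.0 kΩ will meet the spec.)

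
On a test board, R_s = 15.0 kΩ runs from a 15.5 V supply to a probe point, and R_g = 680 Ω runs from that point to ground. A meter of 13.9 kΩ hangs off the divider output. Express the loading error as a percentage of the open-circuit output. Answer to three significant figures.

The divider's output (Thévenin) resistance is R_s‖R_g = 650.5 Ω.
Fractional drop under load = R_th/(R_th + R_L) = 650.5 / (650.5 + 13900) = 0.04471.
So the output falls by 4.47 %.

4.47 %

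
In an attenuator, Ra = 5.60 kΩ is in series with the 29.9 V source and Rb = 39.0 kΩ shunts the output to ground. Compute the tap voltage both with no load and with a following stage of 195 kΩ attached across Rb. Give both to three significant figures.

Unloaded: 26.1 V; loaded: 25.5 V

Open-circuit: V = 29.9 × 39.0/(5.60 + 39.0) = 26.1 V.
With the load, Rb becomes Rb‖R_L = 32.50 kΩ, so V = 29.9 × 32.50/38.10 = 25.5 V.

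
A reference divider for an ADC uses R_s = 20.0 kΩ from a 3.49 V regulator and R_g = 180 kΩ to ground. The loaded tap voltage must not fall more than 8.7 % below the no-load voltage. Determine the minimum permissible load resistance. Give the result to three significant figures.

Output resistance R_th = R_s‖R_g = (20.0 × 180)/200.0 = 18.00 kΩ.
The fractional drop is R_th/(R_th + R_L); requiring this ≤ 0.0870 gives R_L ≥ R_th(1/0.0870 − 1) = 18.00 × 10.49 = 189 kΩ.

R_L(min) ≈ 189 kΩ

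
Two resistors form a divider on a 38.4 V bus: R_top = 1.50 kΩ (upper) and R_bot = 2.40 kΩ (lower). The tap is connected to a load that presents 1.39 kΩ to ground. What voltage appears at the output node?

The load sits in parallel with R_bot: R_bot‖R_L = (2.40 × 1.39) / (2.40 + 1.39) = 0.8802 kΩ.
V_out = 38.4 × 0.8802 / (1.50 + 0.8802) = 38.4 × 0.8802/2.380 = 14.2 V.
(Unloaded it would have been 23.6 V.)

V_out ≈ 14.2 V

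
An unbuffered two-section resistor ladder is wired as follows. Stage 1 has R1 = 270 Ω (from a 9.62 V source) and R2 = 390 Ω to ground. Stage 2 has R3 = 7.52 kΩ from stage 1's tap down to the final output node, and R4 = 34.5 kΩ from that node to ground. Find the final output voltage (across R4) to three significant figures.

Stage 2 presents R3+R4 = 42020 Ω as a load on stage 1's tap.
Stage 1's lower leg becomes R2‖(R3+R4) = 386.4 Ω, so V_mid = 9.62 × 386.4/656.4 = 5.663 V.
Stage 2 is itself unloaded: V_out = V_mid × R4/(R3+R4) = 5.663 × 34500/42020 = 4.65 V.

V_out ≈ 4.65 V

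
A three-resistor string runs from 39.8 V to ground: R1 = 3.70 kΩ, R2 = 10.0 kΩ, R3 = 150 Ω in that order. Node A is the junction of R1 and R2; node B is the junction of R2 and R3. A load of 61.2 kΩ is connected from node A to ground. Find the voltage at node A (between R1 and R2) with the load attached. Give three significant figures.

V ≈ 27.9 V

Below node A the series string R2+R3 = 10150 Ω sits in parallel with the 61200 Ω load: 8706 Ω.
V_A = 39.8 × 8706/(3700 + 8706) = 27.9 V.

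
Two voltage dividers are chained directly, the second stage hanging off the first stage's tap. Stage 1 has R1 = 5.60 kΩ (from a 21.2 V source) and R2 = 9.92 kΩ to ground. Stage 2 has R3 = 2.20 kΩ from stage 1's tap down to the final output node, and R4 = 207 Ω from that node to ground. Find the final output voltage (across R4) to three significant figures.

Stage 2 presents R3+R4 = 2407 Ω as a load on stage 1's tap.
Stage 1's lower leg becomes R2‖(R3+R4) = 1937 Ω, so V_mid = 21.2 × 1937/7537 = 5.448 V.
Stage 2 is itself unloaded: V_out = V_mid × R4/(R3+R4) = 5.448 × 207/2407 = 0.469 V.

V_out ≈ 0.469 V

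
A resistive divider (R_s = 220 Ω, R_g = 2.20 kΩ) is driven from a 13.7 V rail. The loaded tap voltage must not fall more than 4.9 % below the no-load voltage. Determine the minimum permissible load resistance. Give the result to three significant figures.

Output resistance R_th = R_s‖R_g = (220 × 2200)/2420 = 200.0 Ω.
The fractional drop is R_th/(R_th + R_L); requiring this ≤ 0.0490 gives R_L ≥ R_th(1/0.0490 − 1) = 200.0 × 19.41 = 3.88 kΩ.

R_L(min) ≈ 3.88 kΩ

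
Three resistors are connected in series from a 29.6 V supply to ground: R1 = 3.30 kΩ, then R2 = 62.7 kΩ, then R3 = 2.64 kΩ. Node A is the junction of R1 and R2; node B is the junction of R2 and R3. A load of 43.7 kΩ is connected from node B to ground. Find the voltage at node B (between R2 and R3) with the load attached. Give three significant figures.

V ≈ 1.08 V

At node B, R3 is in parallel with the load: R3‖R_L = 2.490 kΩ.
Below node A the resistance is R2 + (R3‖R_L) = 65.19 kΩ, so V_A = 29.6 × 65.19/68.49 = 28.17 V.
Then V_B = V_A × (R3‖R_L)/(R2 + R3‖R_L) = 28.17 × 2.490/65.19 = 1.08 V.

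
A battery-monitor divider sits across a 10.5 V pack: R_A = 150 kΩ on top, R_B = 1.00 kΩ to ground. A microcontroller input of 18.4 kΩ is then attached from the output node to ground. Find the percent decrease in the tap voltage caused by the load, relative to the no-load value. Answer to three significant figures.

5.12 %

The divider's output (Thévenin) resistance is R_A‖R_B = 0.9934 kΩ.
Fractional drop under load = R_th/(R_th + R_L) = 0.9934 / (0.9934 + 18.4) = 0.05122.
So the output falls by 5.12 %.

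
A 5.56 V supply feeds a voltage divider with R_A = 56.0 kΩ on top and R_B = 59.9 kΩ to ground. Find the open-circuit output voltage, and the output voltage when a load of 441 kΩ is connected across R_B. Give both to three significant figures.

Open-circuit: V = 5.56 × 59.9/(56.0 + 59.9) = 2.87 V.
With the load, R_B becomes R_B‖R_L = 52.74 kΩ, so V = 5.56 × 52.74/108.7 = 2.70 V.

Unloaded: 2.87 V; loaded: 2.70 V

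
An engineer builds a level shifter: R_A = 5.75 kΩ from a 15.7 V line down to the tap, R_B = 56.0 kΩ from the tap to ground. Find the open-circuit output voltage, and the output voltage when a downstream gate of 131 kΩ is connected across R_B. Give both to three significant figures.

Unloaded: 14.2 V; loaded: 13.7 V

Open-circuit: V = 15.7 × 56.0/(5.75 + 56.0) = 14.2 V.
With the load, R_B becomes R_B‖R_L = 39.23 kΩ, so V = 15.7 × 39.23/44.98 = 13.7 V.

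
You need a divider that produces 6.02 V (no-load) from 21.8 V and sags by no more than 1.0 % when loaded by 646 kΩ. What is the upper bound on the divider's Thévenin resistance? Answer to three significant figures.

R_th ≤ 6.53 kΩ

Loading drop = R_th/(R_th + R_L) ≤ 0.0100, so R_th ≤ R_L · ε/(1−ε) = 646 kΩ × 0.0100/0.9900 = 6.53 kΩ.
(Any R1, R2 with R2/(R1+R2) = 0.276 and R1‖R2 ≤ 6.53 kΩ will meet the spec.)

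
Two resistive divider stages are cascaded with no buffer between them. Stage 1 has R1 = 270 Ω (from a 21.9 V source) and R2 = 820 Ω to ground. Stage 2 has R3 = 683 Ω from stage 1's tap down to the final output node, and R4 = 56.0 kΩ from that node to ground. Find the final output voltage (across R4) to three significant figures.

Stage 2 presents R3+R4 = 56680 Ω as a load on stage 1's tap.
Stage 1's lower leg becomes R2‖(R3+R4) = 808.3 Ω, so V_mid = 21.9 × 808.3/1078 = 16.42 V.
Stage 2 is itself unloaded: V_out = V_mid × R4/(R3+R4) = 16.42 × 56000/56680 = 16.2 V.

V_out ≈ 16.2 V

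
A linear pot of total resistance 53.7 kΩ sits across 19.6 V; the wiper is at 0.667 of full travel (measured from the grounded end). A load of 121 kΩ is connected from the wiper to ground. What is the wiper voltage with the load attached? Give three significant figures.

V ≈ 11.9 V

The wiper splits the pot into (1−α)R = 17.88 kΩ above and αR = 35.82 kΩ below.
Lower section ‖ load = 27.64 kΩ.
V_wiper = 19.6 × 27.64/(17.88 + 27.64) = 11.9 V.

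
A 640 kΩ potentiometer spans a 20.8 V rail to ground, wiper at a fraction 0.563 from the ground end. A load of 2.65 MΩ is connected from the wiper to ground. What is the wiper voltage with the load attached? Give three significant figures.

V ≈ 11.1 V

The wiper splits the pot into (1−α)R = 279.7 kΩ above and αR = 360.3 kΩ below.
Lower section ‖ load = 317.2 kΩ.
V_wiper = 20.8 × 317.2/(279.7 + 317.2) = 11.1 V.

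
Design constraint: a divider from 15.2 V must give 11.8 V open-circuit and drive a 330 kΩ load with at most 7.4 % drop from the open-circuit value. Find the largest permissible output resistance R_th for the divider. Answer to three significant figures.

R_th ≤ 26.4 kΩ

Loading drop = R_th/(R_th + R_L) ≤ 0.0740, so R_th ≤ R_L · ε/(1−ε) = 330 kΩ × 0.0740/0.9260 = 26.4 kΩ.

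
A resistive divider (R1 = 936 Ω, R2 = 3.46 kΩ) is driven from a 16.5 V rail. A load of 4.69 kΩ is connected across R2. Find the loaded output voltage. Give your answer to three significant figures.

The load sits in parallel with R2: R2‖R_L = (3460 × 4690) / (3460 + 4690) = 1991 Ω.
V_out = 16.5 × 1991 / (936 + 1991) = 16.5 × 1991/2927 = 11.2 V.

V_out ≈ 11.2 V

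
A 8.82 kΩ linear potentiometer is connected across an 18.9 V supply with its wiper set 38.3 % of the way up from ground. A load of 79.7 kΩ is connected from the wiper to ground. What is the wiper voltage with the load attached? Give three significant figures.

V ≈ 7.05 V

The wiper splits the pot into (1−α)R = 5.442 kΩ above and αR = 3.378 kΩ below.
Lower section ‖ load = 3.241 kΩ.
V_wiper = 18.9 × 3.241/(5.442 + 3.241) = 7.05 V.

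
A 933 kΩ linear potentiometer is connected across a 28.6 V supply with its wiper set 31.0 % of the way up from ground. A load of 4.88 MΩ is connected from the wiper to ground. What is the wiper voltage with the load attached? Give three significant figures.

The wiper splits the pot into (1−α)R = 643.8 kΩ above and αR = 289.2 kΩ below.
Lower section ‖ load = 273.0 kΩ.
V_wiper = 28.6 × 273.0/(643.8 + 273.0) = 8.52 V.

V ≈ 8.52 V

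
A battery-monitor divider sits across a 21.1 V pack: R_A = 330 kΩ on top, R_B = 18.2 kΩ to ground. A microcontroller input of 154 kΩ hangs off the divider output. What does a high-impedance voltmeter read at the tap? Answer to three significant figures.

The load sits in parallel with R_B: R_B‖R_L = (18.2 × 154) / (18.2 + 154) = 16.28 kΩ.
V_out = 21.1 × 16.28 / (330 + 16.28) = 21.1 × 16.28/346.3 = 0.992 V.
(Unloaded it would have been 1.10 V.)

V_out ≈ 0.992 V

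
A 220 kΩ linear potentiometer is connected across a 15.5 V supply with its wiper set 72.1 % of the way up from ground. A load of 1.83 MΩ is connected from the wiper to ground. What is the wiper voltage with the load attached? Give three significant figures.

V ≈ 10.9 V

The wiper splits the pot into (1−α)R = 61.38 kΩ above and αR = 158.6 kΩ below.
Lower section ‖ load = 146.0 kΩ.
V_wiper = 15.5 × 146.0/(61.38 + 146.0) = 10.9 V.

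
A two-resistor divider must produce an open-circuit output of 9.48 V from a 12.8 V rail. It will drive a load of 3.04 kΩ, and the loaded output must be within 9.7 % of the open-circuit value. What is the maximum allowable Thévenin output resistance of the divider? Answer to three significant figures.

Loading drop = R_th/(R_th + R_L) ≤ 0.0970, so R_th ≤ R_L · ε/(1−ε) = 3.04 kΩ × 0.0970/0.9030 = 327 Ω.
(Any R1, R2 with R2/(R1+R2) = 0.741 and R1‖R2 ≤ 327 Ω will meet the spec.)

R_th ≤ 327 Ω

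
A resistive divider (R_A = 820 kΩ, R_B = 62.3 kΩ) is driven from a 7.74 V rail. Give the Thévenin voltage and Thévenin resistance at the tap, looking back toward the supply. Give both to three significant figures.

V_th = 0.547 V, R_th = 57.9 kΩ

V_th is the open-circuit tap voltage: 7.74 × 62.3/(820 + 62.3) = 0.547 V.
With the supply zeroed, R_A and R_B appear in parallel from the tap: R_th = R_A‖R_B = (820 × 62.3)/882.3 = 57.9 kΩ.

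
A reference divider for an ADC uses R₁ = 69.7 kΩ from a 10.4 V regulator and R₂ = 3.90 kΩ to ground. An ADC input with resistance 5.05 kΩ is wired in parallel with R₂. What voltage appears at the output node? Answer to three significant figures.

V_out ≈ 0.318 V

The load sits in parallel with R₂: R₂‖R_L = (3.90 × 5.05) / (3.90 + 5.05) = 2.201 kΩ.
V_out = 10.4 × 2.201 / (69.7 + 2.201) = 10.4 × 2.201/71.90 = 0.318 V.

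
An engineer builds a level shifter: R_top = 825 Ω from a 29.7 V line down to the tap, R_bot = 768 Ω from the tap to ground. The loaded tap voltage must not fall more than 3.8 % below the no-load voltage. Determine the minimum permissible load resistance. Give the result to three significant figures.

R_L(min) ≈ 10.1 kΩ

Output resistance R_th = R_top‖R_bot = (825 × 768)/1593 = 397.7 Ω.
The fractional drop is R_th/(R_th + R_L); requiring this ≤ 0.0380 gives R_L ≥ R_th(1/0.0380 − 1) = 397.7 × 25.32 = 10.1 kΩ.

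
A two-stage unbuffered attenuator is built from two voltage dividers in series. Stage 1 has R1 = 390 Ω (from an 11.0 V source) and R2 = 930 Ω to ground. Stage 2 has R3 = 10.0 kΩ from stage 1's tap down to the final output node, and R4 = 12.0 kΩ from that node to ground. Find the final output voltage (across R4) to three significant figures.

V_out ≈ 4.18 V

Stage 2 presents R3+R4 = 22000 Ω as a load on stage 1's tap.
Stage 1's lower leg becomes R2‖(R3+R4) = 892.3 Ω, so V_mid = 11.0 × 892.3/1282 = 7.654 V.
Stage 2 is itself unloaded: V_out = V_mid × R4/(R3+R4) = 7.654 × 12000/22000 = 4.18 V.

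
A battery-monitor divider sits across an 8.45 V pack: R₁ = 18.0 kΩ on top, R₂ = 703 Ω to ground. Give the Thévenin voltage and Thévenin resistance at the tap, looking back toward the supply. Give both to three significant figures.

V_th = 0.318 V, R_th = 677 Ω

V_th is the open-circuit tap voltage: 8.45 × 703/(18000 + 703) = 0.318 V.
With the supply zeroed, R₁ and R₂ appear in parallel from the tap: R_th = R₁‖R₂ = (18000 × 703)/18700 = 677 Ω.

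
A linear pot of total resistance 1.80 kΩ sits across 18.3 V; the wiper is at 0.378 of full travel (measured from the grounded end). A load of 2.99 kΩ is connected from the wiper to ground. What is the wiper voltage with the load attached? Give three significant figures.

V ≈ 6.06 V

The wiper splits the pot into (1−α)R = 1120 Ω above and αR = 680.4 Ω below.
Lower section ‖ load = 554.3 Ω.
V_wiper = 18.3 × 554.3/(1120 + 554.3) = 6.06 V.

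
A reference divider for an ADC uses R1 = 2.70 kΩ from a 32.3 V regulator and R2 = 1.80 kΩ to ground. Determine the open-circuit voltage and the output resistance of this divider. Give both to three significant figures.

V_th = 12.9 V, R_th = 1.08 kΩ

V_th is the open-circuit tap voltage: 32.3 × 1.80/(2.70 + 1.80) = 12.9 V.
With the supply zeroed, R1 and R2 appear in parallel from the tap: R_th = R1‖R2 = (2.70 × 1.80)/4.500 = 1.08 kΩ.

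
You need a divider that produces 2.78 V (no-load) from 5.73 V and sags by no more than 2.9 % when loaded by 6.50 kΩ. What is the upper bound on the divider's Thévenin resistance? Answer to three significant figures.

R_th ≤ 194 Ω

Loading drop = R_th/(R_th + R_L) ≤ 0.0290, so R_th ≤ R_L · ε/(1−ε) = 6.50 kΩ × 0.0290/0.9710 = 194 Ω.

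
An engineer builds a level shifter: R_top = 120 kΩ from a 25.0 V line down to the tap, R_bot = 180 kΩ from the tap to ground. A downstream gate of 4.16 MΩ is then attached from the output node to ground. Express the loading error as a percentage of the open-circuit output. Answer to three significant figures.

The divider's output (Thévenin) resistance is R_top‖R_bot = 72.00 kΩ.
Fractional drop under load = R_th/(R_th + R_L) = 72.00 / (72.00 + 4160) = 0.01701.
So the output falls by 1.70 %.

1.70 %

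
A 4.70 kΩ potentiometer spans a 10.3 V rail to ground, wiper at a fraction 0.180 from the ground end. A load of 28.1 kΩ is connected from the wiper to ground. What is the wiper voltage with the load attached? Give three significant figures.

The wiper splits the pot into (1−α)R = 3854 Ω above and αR = 846.0 Ω below.
Lower section ‖ load = 821.3 Ω.
V_wiper = 10.3 × 821.3/(3854 + 821.3) = 1.81 V.

V ≈ 1.81 V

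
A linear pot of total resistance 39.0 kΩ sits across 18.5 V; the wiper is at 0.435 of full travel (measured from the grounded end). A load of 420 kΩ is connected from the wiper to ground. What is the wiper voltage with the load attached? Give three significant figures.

The wiper splits the pot into (1−α)R = 22.03 kΩ above and αR = 16.96 kΩ below.
Lower section ‖ load = 16.31 kΩ.
V_wiper = 18.5 × 16.31/(22.03 + 16.31) = 7.87 V.

V ≈ 7.87 V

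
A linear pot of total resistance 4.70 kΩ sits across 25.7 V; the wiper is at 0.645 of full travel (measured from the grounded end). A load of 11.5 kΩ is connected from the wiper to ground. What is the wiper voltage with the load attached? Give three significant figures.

V ≈ 15.2 V

The wiper splits the pot into (1−α)R = 1.669 kΩ above and αR = 3.031 kΩ below.
Lower section ‖ load = 2.399 kΩ.
V_wiper = 25.7 × 2.399/(1.669 + 2.399) = 15.2 V.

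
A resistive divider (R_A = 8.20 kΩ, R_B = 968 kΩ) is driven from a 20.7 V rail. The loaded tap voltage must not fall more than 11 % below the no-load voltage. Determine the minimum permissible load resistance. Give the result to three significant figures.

R_L(min) ≈ 65.8 kΩ

Output resistance R_th = R_A‖R_B = (8.20 × 968)/976.2 = 8.131 kΩ.
The fractional drop is R_th/(R_th + R_L); requiring this ≤ 0.110 gives R_L ≥ R_th(1/0.110 − 1) = 8.131 × 8.091 = 65.8 kΩ.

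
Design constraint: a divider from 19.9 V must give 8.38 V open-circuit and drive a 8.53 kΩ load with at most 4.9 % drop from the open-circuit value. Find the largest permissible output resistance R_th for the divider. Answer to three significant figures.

Loading drop = R_th/(R_th + R_L) ≤ 0.0490, so R_th ≤ R_L · ε/(1−ε) = 8.53 kΩ × 0.0490/0.9510 = 440 Ω.

R_th ≤ 440 Ω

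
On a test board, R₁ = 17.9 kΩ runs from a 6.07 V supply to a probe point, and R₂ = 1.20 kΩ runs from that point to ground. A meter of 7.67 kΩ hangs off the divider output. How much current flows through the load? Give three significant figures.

I_L ≈ 0.0434 mA

R₂‖R_L = 1.038 kΩ; V_out = 6.07 × 1.038/18.94 = 0.3326 V.
I_L = V_out / R_L = 0.3326 / 7.67 kΩ = 0.0434 mA.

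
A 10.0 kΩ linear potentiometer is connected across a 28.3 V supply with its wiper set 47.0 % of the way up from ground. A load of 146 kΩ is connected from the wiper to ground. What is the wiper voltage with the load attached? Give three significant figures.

V ≈ 13.1 V

The wiper splits the pot into (1−α)R = 5.300 kΩ above and αR = 4.700 kΩ below.
Lower section ‖ load = 4.553 kΩ.
V_wiper = 28.3 × 4.553/(5.300 + 4.553) = 13.1 V.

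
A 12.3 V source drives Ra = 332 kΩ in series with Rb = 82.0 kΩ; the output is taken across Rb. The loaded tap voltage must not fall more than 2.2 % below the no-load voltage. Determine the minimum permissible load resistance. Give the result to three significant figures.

Output resistance R_th = Ra‖Rb = (332 × 82.0)/414.0 = 65.76 kΩ.
The fractional drop is R_th/(R_th + R_L); requiring this ≤ 0.0220 gives R_L ≥ R_th(1/0.0220 − 1) = 65.76 × 44.45 = 2.92 MΩ.

R_L(min) ≈ 2.92 MΩ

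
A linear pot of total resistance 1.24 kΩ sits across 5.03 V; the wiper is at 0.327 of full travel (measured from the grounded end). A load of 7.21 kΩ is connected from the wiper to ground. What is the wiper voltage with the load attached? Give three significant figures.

V ≈ 1.58 V

The wiper splits the pot into (1−α)R = 834.5 Ω above and αR = 405.5 Ω below.
Lower section ‖ load = 383.9 Ω.
V_wiper = 5.03 × 383.9/(834.5 + 383.9) = 1.58 V.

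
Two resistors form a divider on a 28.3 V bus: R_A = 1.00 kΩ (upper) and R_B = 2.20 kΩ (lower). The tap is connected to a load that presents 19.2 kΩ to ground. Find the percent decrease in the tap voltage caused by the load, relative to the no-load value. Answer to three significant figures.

The divider's output (Thévenin) resistance is R_A‖R_B = 0.6875 kΩ.
Fractional drop under load = R_th/(R_th + R_L) = 0.6875 / (0.6875 + 19.2) = 0.03457.
So the output falls by 3.46 %.

3.46 %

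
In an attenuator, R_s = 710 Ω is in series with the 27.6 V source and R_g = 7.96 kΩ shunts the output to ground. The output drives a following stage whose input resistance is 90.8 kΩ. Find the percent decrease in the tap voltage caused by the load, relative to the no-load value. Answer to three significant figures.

0.713 %

The divider's output (Thévenin) resistance is R_s‖R_g = 651.9 Ω.
Fractional drop under load = R_th/(R_th + R_L) = 651.9 / (651.9 + 90800) = 0.007128.
So the output falls by 0.713 %.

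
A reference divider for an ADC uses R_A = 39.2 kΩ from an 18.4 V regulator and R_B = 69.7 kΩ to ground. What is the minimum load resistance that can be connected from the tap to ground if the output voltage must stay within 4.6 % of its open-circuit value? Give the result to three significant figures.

R_L(min) ≈ 520 kΩ

Output resistance R_th = R_A‖R_B = (39.2 × 69.7)/108.9 = 25.09 kΩ.
The fractional drop is R_th/(R_th + R_L); requiring this ≤ 0.0460 gives R_L ≥ R_th(1/0.0460 − 1) = 25.09 × 20.74 = 520 kΩ.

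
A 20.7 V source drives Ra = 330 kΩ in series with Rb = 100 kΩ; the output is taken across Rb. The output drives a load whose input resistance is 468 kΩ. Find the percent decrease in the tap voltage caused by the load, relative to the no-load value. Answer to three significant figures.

14.1 %

The divider's output (Thévenin) resistance is Ra‖Rb = 76.74 kΩ.
Fractional drop under load = R_th/(R_th + R_L) = 76.74 / (76.74 + 468) = 0.1409.
So the output falls by 14.1 %.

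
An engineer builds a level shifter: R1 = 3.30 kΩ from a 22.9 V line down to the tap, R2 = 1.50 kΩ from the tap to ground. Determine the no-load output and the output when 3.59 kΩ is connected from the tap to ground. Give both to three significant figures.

Open-circuit: V = 22.9 × 1.50/(3.30 + 1.50) = 7.16 V.
With the load, R2 becomes R2‖R_L = 1.058 kΩ, so V = 22.9 × 1.058/4.358 = 5.56 V.

Unloaded: 7.16 V; loaded: 5.56 V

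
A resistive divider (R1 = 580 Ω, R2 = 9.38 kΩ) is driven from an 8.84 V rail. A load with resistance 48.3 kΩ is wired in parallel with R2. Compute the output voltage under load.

The load sits in parallel with R2: R2‖R_L = (9380 × 48300) / (9380 + 48300) = 7855 Ω.
V_out = 8.84 × 7855 / (580 + 7855) = 8.84 × 7855/8435 = 8.23 V.

V_out ≈ 8.23 V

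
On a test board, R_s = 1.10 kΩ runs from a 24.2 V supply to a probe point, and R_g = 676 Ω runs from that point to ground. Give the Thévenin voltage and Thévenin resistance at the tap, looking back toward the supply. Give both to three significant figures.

V_th is the open-circuit tap voltage: 24.2 × 676/(1100 + 676) = 9.21 V.
With the supply zeroed, R_s and R_g appear in parallel from the tap: R_th = R_s‖R_g = (1100 × 676)/1776 = 419 Ω.

V_th = 9.21 V, R_th = 419 Ω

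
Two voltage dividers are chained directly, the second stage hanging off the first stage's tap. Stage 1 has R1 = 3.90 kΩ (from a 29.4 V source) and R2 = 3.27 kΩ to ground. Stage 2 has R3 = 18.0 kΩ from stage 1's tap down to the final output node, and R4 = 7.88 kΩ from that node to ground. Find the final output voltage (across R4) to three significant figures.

V_out ≈ 3.82 V

Stage 2 presents R3+R4 = 25.88 kΩ as a load on stage 1's tap.
Stage 1's lower leg becomes R2‖(R3+R4) = 2.903 kΩ, so V_mid = 29.4 × 2.903/6.803 = 12.55 V.
Stage 2 is itself unloaded: V_out = V_mid × R4/(R3+R4) = 12.55 × 7.88/25.88 = 3.82 V.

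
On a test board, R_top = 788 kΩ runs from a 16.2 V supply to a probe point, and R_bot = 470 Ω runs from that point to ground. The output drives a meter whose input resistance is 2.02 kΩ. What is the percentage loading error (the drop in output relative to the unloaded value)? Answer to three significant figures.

The divider's output (Thévenin) resistance is R_top‖R_bot = 469.7 Ω.
Fractional drop under load = R_th/(R_th + R_L) = 469.7 / (469.7 + 2020) = 0.1887.
So the output falls by 18.9 %.

18.9 %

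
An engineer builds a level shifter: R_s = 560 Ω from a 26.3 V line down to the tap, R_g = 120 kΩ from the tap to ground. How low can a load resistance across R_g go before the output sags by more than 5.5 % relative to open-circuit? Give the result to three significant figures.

R_L(min) ≈ 9.58 kΩ

Output resistance R_th = R_s‖R_g = (560 × 120000)/120600 = 557.4 Ω.
The fractional drop is R_th/(R_th + R_L); requiring this ≤ 0.0550 gives R_L ≥ R_th(1/0.0550 − 1) = 557.4 × 17.18 = 9.58 kΩ.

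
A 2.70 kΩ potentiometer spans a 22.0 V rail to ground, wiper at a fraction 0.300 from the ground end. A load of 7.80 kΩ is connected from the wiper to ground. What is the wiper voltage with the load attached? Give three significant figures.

The wiper splits the pot into (1−α)R = 1890 Ω above and αR = 810.0 Ω below.
Lower section ‖ load = 733.8 Ω.
V_wiper = 22.0 × 733.8/(1890 + 733.8) = 6.15 V.

V ≈ 6.15 V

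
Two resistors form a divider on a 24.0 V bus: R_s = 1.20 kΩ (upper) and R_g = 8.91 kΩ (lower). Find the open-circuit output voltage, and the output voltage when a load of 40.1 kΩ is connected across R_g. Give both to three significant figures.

Unloaded: 21.2 V; loaded: 20.6 V

Open-circuit: V = 24.0 × 8.91/(1.20 + 8.91) = 21.2 V.
With the load, R_g becomes R_g‖R_L = 7.290 kΩ, so V = 24.0 × 7.290/8.490 = 20.6 V.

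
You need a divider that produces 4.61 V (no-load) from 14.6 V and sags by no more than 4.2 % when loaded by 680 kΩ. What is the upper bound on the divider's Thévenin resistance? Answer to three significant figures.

R_th ≤ 29.8 kΩ

Loading drop = R_th/(R_th + R_L) ≤ 0.0420, so R_th ≤ R_L · ε/(1−ε) = 680 kΩ × 0.0420/0.9580 = 29.8 kΩ.
(Any R1, R2 with R2/(R1+R2) = 0.316 and R1‖R2 ≤ 29.8 kΩ will meet the spec.)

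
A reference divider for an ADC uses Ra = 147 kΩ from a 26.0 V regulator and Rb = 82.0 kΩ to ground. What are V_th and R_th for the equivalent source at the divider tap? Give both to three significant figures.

V_th = 9.31 V, R_th = 52.6 kΩ

V_th is the open-circuit tap voltage: 26.0 × 82.0/(147 + 82.0) = 9.31 V.
With the supply zeroed, Ra and Rb appear in parallel from the tap: R_th = Ra‖Rb = (147 × 82.0)/229.0 = 52.6 kΩ.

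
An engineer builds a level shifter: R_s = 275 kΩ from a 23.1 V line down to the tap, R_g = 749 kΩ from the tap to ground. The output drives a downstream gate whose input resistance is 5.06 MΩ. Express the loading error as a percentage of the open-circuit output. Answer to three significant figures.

The divider's output (Thévenin) resistance is R_s‖R_g = 201.1 kΩ.
Fractional drop under load = R_th/(R_th + R_L) = 201.1 / (201.1 + 5060) = 0.03823.
So the output falls by 3.82 %.

3.82 %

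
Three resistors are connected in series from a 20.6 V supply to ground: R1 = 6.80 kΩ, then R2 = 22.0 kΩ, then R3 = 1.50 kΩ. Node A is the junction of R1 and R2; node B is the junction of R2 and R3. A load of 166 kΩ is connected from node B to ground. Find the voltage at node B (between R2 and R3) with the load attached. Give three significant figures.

V ≈ 1.01 V

At node B, R3 is in parallel with the load: R3‖R_L = 1.487 kΩ.
Below node A the resistance is R2 + (R3‖R_L) = 23.49 kΩ, so V_A = 20.6 × 23.49/30.29 = 15.97 V.
Then V_B = V_A × (R3‖R_L)/(R2 + R3‖R_L) = 15.97 × 1.487/23.49 = 1.01 V.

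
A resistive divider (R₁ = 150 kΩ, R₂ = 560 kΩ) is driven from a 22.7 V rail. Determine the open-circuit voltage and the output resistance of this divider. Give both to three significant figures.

V_th is the open-circuit tap voltage: 22.7 × 560/(150 + 560) = 17.9 V.
With the supply zeroed, R₁ and R₂ appear in parallel from the tap: R_th = R₁‖R₂ = (150 × 560)/710.0 = 118 kΩ.

V_th = 17.9 V, R_th = 118 kΩ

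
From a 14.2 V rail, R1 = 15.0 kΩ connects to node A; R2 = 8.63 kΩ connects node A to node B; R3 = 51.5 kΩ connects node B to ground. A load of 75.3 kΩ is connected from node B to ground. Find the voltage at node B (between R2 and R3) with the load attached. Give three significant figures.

V ≈ 8.01 V

At node B, R3 is in parallel with the load: R3‖R_L = 30.58 kΩ.
Below node A the resistance is R2 + (R3‖R_L) = 39.21 kΩ, so V_A = 14.2 × 39.21/54.21 = 10.27 V.
Then V_B = V_A × (R3‖R_L)/(R2 + R3‖R_L) = 10.27 × 30.58/39.21 = 8.01 V.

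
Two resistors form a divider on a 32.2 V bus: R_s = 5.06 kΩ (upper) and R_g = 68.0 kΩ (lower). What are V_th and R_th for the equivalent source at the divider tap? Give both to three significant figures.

V_th is the open-circuit tap voltage: 32.2 × 68.0/(5.06 + 68.0) = 30.0 V.
With the supply zeroed, R_s and R_g appear in parallel from the tap: R_th = R_s‖R_g = (5.06 × 68.0)/73.06 = 4.71 kΩ.

V_th = 30.0 V, R_th = 4.71 kΩ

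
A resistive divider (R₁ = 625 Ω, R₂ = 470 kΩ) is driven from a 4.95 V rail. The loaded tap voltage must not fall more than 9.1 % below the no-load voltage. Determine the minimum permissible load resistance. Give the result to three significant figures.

Output resistance R_th = R₁‖R₂ = (625 × 470000)/470600 = 624.2 Ω.
The fractional drop is R_th/(R_th + R_L); requiring this ≤ 0.0910 gives R_L ≥ R_th(1/0.0910 − 1) = 624.2 × 9.989 = 6.23 kΩ.

R_L(min) ≈ 6.23 kΩ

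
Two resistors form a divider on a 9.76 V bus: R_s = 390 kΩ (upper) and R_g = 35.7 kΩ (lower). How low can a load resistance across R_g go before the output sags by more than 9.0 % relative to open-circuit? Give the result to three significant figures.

R_L(min) ≈ 331 kΩ

Output resistance R_th = R_s‖R_g = (390 × 35.7)/425.7 = 32.71 kΩ.
The fractional drop is R_th/(R_th + R_L); requiring this ≤ 0.0900 gives R_L ≥ R_th(1/0.0900 − 1) = 32.71 × 10.11 = 331 kΩ.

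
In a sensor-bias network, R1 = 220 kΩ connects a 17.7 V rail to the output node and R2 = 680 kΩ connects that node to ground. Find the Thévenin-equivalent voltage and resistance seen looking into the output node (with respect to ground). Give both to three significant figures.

V_th = 13.4 V, R_th = 166 kΩ

V_th is the open-circuit tap voltage: 17.7 × 680/(220 + 680) = 13.4 V.
With the supply zeroed, R1 and R2 appear in parallel from the tap: R_th = R1‖R2 = (220 × 680)/900.0 = 166 kΩ.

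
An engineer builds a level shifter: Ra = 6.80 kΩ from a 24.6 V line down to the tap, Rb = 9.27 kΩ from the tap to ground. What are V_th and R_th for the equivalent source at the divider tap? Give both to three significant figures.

V_th = 14.2 V, R_th = 3.92 kΩ

V_th is the open-circuit tap voltage: 24.6 × 9.27/(6.80 + 9.27) = 14.2 V.
With the supply zeroed, Ra and Rb appear in parallel from the tap: R_th = Ra‖Rb = (6.80 × 9.27)/16.07 = 3.92 kΩ.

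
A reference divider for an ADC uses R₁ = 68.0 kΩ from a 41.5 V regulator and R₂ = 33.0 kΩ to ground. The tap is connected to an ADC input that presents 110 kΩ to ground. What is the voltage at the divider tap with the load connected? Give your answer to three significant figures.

The load sits in parallel with R₂: R₂‖R_L = (33.0 × 110) / (33.0 + 110) = 25.38 kΩ.
V_out = 41.5 × 25.38 / (68.0 + 25.38) = 41.5 × 25.38/93.38 = 11.3 V.
(Unloaded it would have been 13.6 V.)

V_out ≈ 11.3 V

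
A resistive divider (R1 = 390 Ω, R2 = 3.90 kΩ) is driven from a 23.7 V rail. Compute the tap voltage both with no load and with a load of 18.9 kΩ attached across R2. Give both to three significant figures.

Unloaded: 21.5 V; loaded: 21.1 V

Open-circuit: V = 23.7 × 3900/(390 + 3900) = 21.5 V.
With the load, R2 becomes R2‖R_L = 3233 Ω, so V = 23.7 × 3233/3623 = 21.1 V.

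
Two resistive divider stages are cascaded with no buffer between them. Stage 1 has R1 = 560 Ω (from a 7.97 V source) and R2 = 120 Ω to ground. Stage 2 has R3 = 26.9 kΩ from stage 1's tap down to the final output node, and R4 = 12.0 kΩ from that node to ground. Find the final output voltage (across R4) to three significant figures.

V_out ≈ 0.433 V

Stage 2 presents R3+R4 = 38900 Ω as a load on stage 1's tap.
Stage 1's lower leg becomes R2‖(R3+R4) = 119.6 Ω, so V_mid = 7.97 × 119.6/679.6 = 1.403 V.
Stage 2 is itself unloaded: V_out = V_mid × R4/(R3+R4) = 1.403 × 12000/38900 = 0.433 V.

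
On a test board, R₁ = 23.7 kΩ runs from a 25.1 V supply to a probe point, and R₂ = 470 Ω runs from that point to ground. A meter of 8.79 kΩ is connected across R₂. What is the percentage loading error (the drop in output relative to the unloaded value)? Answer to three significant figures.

4.98 %

The divider's output (Thévenin) resistance is R₁‖R₂ = 460.9 Ω.
Fractional drop under load = R_th/(R_th + R_L) = 460.9 / (460.9 + 8790) = 0.04982.
So the output falls by 4.98 %.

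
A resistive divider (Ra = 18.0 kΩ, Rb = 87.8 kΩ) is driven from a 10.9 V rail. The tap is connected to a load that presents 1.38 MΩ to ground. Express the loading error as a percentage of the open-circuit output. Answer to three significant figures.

The divider's output (Thévenin) resistance is Ra‖Rb = 14.94 kΩ.
Fractional drop under load = R_th/(R_th + R_L) = 14.94 / (14.94 + 1380) = 0.01071.
So the output falls by 1.07 %.

1.07 %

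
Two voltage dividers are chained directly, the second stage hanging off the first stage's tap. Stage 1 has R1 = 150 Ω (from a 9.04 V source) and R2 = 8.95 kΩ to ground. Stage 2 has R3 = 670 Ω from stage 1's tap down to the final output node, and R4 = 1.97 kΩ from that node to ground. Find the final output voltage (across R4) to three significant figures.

V_out ≈ 6.28 V

Stage 2 presents R3+R4 = 2640 Ω as a load on stage 1's tap.
Stage 1's lower leg becomes R2‖(R3+R4) = 2039 Ω, so V_mid = 9.04 × 2039/2189 = 8.420 V.
Stage 2 is itself unloaded: V_out = V_mid × R4/(R3+R4) = 8.420 × 1970/2640 = 6.28 V.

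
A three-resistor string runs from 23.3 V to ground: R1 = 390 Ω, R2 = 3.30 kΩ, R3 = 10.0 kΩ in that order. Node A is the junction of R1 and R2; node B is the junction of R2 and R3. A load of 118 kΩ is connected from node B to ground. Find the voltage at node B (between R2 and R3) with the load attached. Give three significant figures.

V ≈ 16.6 V

At node B, R3 is in parallel with the load: R3‖R_L = 9219 Ω.
Below node A the resistance is R2 + (R3‖R_L) = 12520 Ω, so V_A = 23.3 × 12520/12910 = 22.60 V.
Then V_B = V_A × (R3‖R_L)/(R2 + R3‖R_L) = 22.60 × 9219/12520 = 16.6 V.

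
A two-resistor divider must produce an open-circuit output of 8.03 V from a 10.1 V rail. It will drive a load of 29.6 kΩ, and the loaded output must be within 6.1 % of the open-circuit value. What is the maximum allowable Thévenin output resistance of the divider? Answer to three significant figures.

Loading drop = R_th/(R_th + R_L) ≤ 0.0610, so R_th ≤ R_L · ε/(1−ε) = 29.6 kΩ × 0.0610/0.9390 = 1.92 kΩ.

R_th ≤ 1.92 kΩ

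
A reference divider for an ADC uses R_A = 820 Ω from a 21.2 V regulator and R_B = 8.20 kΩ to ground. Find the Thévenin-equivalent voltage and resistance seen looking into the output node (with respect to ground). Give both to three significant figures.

V_th = 19.3 V, R_th = 745 Ω

V_th is the open-circuit tap voltage: 21.2 × 8200/(820 + 8200) = 19.3 V.
With the supply zeroed, R_A and R_B appear in parallel from the tap: R_th = R_A‖R_B = (820 × 8200)/9020 = 745 Ω.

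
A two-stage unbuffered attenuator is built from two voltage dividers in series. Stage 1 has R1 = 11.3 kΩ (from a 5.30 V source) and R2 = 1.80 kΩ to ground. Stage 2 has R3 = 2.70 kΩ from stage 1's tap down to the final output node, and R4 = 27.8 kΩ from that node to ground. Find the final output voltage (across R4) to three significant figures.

V_out ≈ 0.632 V

Stage 2 presents R3+R4 = 30.50 kΩ as a load on stage 1's tap.
Stage 1's lower leg becomes R2‖(R3+R4) = 1.700 kΩ, so V_mid = 5.30 × 1.700/13.00 = 0.6930 V.
Stage 2 is itself unloaded: V_out = V_mid × R4/(R3+R4) = 0.6930 × 27.8/30.50 = 0.632 V.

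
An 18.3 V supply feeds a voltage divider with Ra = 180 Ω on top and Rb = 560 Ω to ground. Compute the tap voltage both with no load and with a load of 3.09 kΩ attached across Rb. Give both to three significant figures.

Unloaded: 13.8 V; loaded: 13.3 V

Open-circuit: V = 18.3 × 560/(180 + 560) = 13.8 V.
With the load, Rb becomes Rb‖R_L = 474.1 Ω, so V = 18.3 × 474.1/654.1 = 13.3 V.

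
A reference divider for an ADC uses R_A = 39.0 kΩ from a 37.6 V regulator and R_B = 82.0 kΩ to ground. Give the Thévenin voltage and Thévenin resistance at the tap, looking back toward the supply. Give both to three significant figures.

V_th = 25.5 V, R_th = 26.4 kΩ

V_th is the open-circuit tap voltage: 37.6 × 82.0/(39.0 + 82.0) = 25.5 V.
With the supply zeroed, R_A and R_B appear in parallel from the tap: R_th = R_A‖R_B = (39.0 × 82.0)/121.0 = 26.4 kΩ.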